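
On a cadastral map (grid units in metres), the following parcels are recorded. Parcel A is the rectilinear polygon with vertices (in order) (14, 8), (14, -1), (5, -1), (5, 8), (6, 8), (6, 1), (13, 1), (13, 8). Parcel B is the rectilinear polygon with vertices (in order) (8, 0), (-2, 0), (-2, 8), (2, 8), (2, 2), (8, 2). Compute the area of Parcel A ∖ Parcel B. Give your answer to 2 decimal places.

28.00

|Parcel A| = 32, |Parcel A∩Parcel B| = 4.
|Parcel A ∖ Parcel B| = |Parcel A| − |Parcel A∩Parcel B| = 32 − 4 = 28.00.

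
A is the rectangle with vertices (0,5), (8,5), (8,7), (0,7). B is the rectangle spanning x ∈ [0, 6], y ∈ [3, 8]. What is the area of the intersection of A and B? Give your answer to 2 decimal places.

12.00

|A∩B|: x∈[0,6], y∈[5,7] → 6·2 = 12.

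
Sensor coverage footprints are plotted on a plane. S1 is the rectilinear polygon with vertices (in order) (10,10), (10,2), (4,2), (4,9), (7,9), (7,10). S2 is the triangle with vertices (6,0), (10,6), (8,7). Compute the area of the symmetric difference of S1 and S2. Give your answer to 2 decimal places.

|S1| = 45, |S2| = 8, |S1∩S2| = 7.2381.
|S1 △ S2| = |S1| + |S2| − 2·|S1∩S2| = 45 + 8 − 14.4762 = 38.52.

38.52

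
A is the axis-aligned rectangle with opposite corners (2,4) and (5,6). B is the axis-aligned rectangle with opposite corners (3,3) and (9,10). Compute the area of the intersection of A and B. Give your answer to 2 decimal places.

4.00

|A∩B|: x∈[3,5], y∈[4,6] → 2·2 = 4.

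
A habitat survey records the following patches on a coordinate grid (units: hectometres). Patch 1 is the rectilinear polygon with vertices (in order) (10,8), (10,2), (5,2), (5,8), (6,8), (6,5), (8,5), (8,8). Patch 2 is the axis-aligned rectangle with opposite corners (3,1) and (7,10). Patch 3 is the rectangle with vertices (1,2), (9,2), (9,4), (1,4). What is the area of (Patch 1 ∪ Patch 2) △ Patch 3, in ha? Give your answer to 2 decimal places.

43.00

|Patch 1 ∪ Patch 2| = 51.
|(Patch 1 ∪ Patch 2) ∩ Patch 3| = 12.
|(Patch 1 ∪ Patch 2) △ Patch 3| = 51 + 16 − 24 = 43.00.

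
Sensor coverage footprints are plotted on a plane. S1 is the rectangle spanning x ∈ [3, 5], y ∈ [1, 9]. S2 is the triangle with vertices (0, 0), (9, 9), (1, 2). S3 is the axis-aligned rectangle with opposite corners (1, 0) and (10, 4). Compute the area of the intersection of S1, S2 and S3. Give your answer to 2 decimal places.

0.46

The intersection is the polygon with vertices (3,3), (3,3.75), (3.286,4), (4,4).
By the shoelace formula its area is 0.46.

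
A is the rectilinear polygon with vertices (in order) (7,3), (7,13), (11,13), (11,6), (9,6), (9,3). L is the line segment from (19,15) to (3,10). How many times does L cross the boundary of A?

The segment meets the boundary at (7,11.25), (11,12.5).

2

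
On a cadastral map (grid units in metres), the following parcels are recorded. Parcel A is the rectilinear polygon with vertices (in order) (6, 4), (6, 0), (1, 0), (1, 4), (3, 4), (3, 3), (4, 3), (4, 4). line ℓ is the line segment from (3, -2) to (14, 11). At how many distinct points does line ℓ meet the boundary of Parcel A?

The segment meets the boundary at (6,1.545), (4.692,0).

2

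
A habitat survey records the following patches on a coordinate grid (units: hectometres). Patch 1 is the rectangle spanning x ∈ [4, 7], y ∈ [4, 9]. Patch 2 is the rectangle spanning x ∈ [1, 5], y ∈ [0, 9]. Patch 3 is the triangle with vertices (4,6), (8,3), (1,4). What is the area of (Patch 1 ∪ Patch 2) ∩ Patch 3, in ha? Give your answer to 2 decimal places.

The region (Patch 1 ∪ Patch 2) ∩ Patch 3 is the polygon with vertices (5,4), (5,3.429), (1,4), (4,6), (6.667,4).
By the shoelace formula its area is 6.81.

6.81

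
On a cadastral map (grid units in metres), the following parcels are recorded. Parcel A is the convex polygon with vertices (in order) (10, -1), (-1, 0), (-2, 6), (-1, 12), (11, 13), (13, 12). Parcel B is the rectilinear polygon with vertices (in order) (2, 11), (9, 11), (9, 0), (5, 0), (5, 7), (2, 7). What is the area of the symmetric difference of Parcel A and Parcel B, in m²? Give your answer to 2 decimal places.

114.00

|Parcel A| = 170, |Parcel B| = 56, |Parcel A∩Parcel B| = 56.
|Parcel A △ Parcel B| = |Parcel A| + |Parcel B| − 2·|Parcel A∩Parcel B| = 170 + 56 − 112 = 114.00.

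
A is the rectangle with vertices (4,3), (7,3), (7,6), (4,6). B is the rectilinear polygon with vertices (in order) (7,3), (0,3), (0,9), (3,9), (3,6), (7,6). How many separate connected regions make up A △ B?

A △ B is a single connected region.

1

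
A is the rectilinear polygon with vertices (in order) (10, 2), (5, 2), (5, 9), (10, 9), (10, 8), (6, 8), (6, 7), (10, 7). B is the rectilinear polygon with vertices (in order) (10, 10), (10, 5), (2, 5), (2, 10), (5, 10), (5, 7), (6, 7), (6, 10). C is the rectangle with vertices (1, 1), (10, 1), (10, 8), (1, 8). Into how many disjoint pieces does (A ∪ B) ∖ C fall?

(A ∪ B) ∖ C is a single connected region.

1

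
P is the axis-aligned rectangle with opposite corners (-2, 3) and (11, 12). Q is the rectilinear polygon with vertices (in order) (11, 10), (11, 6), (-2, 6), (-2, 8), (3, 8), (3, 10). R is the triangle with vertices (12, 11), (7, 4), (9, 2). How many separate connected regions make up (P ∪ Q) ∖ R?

(P ∪ Q) ∖ R splits into 2 disjoint pieces (area 4.1667, area 102.3).

2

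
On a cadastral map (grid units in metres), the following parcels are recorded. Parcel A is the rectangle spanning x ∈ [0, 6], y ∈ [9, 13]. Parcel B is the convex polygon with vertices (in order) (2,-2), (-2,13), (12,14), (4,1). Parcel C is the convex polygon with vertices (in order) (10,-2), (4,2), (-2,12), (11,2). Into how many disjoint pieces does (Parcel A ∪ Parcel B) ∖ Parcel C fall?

2

(Parcel A ∪ Parcel B) ∖ Parcel C splits into 2 disjoint pieces (area 62.1656, area 21.4582).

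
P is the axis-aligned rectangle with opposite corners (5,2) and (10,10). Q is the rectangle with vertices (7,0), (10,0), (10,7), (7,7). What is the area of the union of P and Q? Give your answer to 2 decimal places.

46.00

By inclusion–exclusion:
Individual areas: |P| = 40, |Q| = 21.
|P∩Q|: x∈[7,10], y∈[2,7] → 3·5 = 15.
|P ∪ Q| = 61 − 15 = 46.00.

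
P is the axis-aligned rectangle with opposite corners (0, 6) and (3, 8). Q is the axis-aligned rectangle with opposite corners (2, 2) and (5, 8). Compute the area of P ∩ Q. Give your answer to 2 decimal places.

2.00

|P∩Q|: x∈[2,3], y∈[6,8] → 1·2 = 2.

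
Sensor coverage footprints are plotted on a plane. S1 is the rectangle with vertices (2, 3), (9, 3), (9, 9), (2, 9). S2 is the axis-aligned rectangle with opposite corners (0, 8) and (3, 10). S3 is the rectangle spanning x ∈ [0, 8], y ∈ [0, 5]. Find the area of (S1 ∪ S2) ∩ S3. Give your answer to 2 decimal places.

The region (S1 ∪ S2) ∩ S3 is the polygon with vertices (2,3), (2,5), (8,5), (8,3).
By the shoelace formula its area is 12.00.

12.00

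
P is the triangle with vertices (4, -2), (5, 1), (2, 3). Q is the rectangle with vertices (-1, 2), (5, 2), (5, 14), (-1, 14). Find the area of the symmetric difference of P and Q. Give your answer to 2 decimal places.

|P| = 5.5, |Q| = 72, |P∩Q| = 0.55.
|P △ Q| = |P| + |Q| − 2·|P∩Q| = 5.5 + 72 − 1.1 = 76.40.

76.40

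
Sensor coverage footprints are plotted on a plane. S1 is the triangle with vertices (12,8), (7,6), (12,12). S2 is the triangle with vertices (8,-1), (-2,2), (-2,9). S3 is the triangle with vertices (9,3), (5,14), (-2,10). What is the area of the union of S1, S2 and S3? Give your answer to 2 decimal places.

By inclusion–exclusion:
Individual areas: |S1| = 10, |S2| = 35, |S3| = 46.5.
|S1∩S2| = 0.
|S1∩S3| = 0.2009.
|S2∩S3| = 0.
|S1∩S2∩S3| = 0.
|S1 ∪ S2 ∪ S3| = 91.5 − 0.2009 + 0 = 91.30.

91.30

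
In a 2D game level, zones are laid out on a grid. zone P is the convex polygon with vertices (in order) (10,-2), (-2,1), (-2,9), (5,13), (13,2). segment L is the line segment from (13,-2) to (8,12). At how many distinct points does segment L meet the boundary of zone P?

The segment meets the boundary at (10.193,5.86), (12.032,0.71).

2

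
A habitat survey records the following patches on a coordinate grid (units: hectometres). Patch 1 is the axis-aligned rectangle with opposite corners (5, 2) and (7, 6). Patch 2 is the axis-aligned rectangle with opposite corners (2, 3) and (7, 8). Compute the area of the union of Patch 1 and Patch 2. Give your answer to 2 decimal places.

By inclusion–exclusion:
Individual areas: |Patch 1| = 8, |Patch 2| = 25.
|Patch 1∩Patch 2|: x∈[5,7], y∈[3,6] → 2·3 = 6.
|Patch 1 ∪ Patch 2| = 33 − 6 = 27.00.

27.00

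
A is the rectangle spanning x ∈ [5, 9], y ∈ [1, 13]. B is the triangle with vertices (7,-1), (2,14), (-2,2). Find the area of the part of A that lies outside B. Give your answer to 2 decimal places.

45.33

|A| = 48, |A∩B| = 2.6667.
|A ∖ B| = |A| − |A∩B| = 48 − 2.6667 = 45.33.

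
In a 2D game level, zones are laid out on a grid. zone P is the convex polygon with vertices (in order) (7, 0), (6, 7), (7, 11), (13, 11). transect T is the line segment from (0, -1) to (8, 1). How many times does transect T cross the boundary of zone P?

2

The segment meets the boundary at (7.474,0.868), (6.897,0.724).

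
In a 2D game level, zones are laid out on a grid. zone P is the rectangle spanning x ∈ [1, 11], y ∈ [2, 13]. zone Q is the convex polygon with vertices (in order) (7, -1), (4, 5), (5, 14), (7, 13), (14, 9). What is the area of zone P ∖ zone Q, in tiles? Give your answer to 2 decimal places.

|zone P| = 110, |zone P∩zone Q| = 64.0444.
|zone P ∖ zone Q| = |zone P| − |zone P∩zone Q| = 110 − 64.0444 = 45.96.

45.96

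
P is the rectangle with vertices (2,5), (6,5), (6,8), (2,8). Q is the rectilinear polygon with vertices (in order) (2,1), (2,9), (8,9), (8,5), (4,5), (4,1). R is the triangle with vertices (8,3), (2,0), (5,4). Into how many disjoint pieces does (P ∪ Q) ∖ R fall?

(P ∪ Q) ∖ R is a single connected region.

1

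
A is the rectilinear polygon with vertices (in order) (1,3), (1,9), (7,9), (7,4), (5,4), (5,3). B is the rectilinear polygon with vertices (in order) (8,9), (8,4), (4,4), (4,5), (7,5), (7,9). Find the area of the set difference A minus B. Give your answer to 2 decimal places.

31.00

|A| = 34, |A∩B| = 3.
|A ∖ B| = |A| − |A∩B| = 34 − 3 = 31.00.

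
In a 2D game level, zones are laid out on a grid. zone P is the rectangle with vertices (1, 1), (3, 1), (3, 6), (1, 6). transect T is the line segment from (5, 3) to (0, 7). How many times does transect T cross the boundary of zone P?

2

The segment meets the boundary at (1.25,6), (3,4.6).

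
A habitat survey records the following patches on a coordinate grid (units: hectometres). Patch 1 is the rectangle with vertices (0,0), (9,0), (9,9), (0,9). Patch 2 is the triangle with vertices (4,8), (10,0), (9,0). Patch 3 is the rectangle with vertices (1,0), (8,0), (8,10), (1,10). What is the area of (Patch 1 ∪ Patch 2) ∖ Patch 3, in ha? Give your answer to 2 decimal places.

18.67

|Patch 1 ∪ Patch 2| = 81.6667.
|(Patch 1 ∪ Patch 2) ∩ Patch 3| = 63.
|(Patch 1 ∪ Patch 2) ∖ Patch 3| = 81.6667 − 63 = 18.67.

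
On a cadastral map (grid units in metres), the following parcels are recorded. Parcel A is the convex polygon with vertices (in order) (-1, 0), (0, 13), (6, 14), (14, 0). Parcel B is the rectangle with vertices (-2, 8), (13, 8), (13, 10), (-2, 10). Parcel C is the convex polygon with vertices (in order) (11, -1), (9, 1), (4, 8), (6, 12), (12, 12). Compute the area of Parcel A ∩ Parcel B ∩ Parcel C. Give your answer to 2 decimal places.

8.71

The intersection is the polygon with vertices (8.286,10), (9.429,8), (4,8), (5,10).
By the shoelace formula its area is 8.71.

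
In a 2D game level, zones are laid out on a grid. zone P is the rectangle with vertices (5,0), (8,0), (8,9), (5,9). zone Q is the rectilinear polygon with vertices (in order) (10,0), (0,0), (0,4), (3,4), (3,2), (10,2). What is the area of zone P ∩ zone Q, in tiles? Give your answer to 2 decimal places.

6.00

The intersection is the polygon with vertices (8,0), (5,0), (5,2), (8,2).
By the shoelace formula its area is 6.00.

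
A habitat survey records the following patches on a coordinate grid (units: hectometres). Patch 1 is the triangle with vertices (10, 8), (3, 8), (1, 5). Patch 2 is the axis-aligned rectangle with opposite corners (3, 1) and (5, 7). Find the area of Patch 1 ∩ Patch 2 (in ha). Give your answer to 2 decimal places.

2.00

The intersection is the polygon with vertices (3,5.667), (3,7), (5,7), (5,6.333).
By the shoelace formula its area is 2.00.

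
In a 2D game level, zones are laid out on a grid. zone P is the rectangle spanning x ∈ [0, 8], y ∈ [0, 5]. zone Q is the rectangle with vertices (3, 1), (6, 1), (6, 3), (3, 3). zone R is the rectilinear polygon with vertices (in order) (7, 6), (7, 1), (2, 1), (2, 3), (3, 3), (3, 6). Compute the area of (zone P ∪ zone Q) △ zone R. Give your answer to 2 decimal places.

26.00

|zone P ∪ zone Q| = 40.
|(zone P ∪ zone Q) ∩ zone R| = 18.
|(zone P ∪ zone Q) △ zone R| = 40 + 22 − 36 = 26.00.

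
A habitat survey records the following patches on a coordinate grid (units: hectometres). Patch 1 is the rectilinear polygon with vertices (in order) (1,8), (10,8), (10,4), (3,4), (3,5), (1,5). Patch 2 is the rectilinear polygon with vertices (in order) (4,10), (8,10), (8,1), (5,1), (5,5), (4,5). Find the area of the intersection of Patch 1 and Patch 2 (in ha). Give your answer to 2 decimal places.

15.00

The intersection is the polygon with vertices (8,8), (8,4), (5,4), (5,5), (4,5), (4,8).
By the shoelace formula its area is 15.00.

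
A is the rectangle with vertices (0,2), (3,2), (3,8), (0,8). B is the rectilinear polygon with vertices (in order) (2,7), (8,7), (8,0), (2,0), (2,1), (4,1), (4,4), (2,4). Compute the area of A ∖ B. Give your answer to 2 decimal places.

|A| = 18, |A∩B| = 3.
|A ∖ B| = |A| − |A∩B| = 18 − 3 = 15.00.

15.00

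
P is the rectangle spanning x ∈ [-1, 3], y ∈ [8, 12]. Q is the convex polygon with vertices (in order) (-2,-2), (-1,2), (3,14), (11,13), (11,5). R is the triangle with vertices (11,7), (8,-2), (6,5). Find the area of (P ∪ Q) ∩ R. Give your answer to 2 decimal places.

The region (P ∪ Q) ∩ R is the polygon with vertices (6.667,2.667), (6,5), (11,7), (10.188,4.562).
By the shoelace formula its area is 10.02.

10.02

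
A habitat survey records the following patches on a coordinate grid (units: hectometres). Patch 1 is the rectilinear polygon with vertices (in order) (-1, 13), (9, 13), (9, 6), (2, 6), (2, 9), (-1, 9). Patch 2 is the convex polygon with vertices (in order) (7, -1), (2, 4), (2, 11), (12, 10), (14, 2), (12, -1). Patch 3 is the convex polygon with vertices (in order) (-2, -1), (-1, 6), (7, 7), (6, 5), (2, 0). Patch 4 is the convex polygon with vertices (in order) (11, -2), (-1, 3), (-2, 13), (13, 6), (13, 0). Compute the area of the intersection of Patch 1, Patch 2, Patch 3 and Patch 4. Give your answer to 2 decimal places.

The intersection is the polygon with vertices (2,6.375), (7,7), (6.5,6), (2,6).
By the shoelace formula its area is 3.19.

3.19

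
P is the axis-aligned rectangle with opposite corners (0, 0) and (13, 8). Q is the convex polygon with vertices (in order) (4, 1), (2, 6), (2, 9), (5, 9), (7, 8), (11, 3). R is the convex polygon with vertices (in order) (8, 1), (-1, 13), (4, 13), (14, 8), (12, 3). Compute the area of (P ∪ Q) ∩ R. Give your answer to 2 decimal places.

The region (P ∪ Q) ∩ R is the polygon with vertices (13,5.5), (12,3), (8,1), (2,9), (5,9), (7,8), (13,8).
By the shoelace formula its area is 49.75.

49.75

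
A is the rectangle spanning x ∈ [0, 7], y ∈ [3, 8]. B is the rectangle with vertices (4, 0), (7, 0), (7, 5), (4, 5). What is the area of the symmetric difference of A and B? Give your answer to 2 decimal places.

|A∩B|: x∈[4,7], y∈[3,5] → 3·2 = 6.
|A △ B| = |A| + |B| − 2·|A∩B| = 35 + 15 − 12 = 38.00.

38.00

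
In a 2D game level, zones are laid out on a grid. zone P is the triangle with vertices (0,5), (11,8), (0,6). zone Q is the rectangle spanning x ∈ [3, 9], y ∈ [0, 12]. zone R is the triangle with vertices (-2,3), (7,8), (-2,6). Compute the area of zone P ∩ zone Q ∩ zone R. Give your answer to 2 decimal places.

0.79

The intersection is the polygon with vertices (3,6.545), (5.054,6.919), (3.143,5.857), (3,5.818).
By the shoelace formula its area is 0.79.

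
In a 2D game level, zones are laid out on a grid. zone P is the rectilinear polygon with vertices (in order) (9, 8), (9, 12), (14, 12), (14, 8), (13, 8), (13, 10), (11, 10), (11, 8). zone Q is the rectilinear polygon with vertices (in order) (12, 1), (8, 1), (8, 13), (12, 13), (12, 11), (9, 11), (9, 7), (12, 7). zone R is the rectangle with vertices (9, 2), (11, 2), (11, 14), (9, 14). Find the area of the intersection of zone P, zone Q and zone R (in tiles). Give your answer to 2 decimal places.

2.00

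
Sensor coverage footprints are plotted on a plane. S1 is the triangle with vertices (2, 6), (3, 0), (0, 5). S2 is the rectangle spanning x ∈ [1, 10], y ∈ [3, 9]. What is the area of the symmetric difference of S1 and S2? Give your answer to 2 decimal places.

|S1| = 6.5, |S2| = 54, |S1∩S2| = 3.4667.
|S1 △ S2| = |S1| + |S2| − 2·|S1∩S2| = 6.5 + 54 − 6.9333 = 53.57.

53.57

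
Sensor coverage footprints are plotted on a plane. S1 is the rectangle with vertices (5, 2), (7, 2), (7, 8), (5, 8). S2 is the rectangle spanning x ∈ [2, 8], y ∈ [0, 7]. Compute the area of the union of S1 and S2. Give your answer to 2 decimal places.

44.00

By inclusion–exclusion:
Individual areas: |S1| = 12, |S2| = 42.
|S1∩S2|: x∈[5,7], y∈[2,7] → 2·5 = 10.
|S1 ∪ S2| = 54 − 10 = 44.00.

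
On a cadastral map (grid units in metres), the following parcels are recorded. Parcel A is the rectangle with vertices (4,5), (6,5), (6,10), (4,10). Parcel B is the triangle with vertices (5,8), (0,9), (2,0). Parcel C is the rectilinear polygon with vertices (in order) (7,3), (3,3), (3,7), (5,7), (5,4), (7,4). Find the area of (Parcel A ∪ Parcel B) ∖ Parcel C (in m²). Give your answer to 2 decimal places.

|Parcel A ∪ Parcel B| = 30.0667.
|(Parcel A ∪ Parcel B) ∩ Parcel C| = 4.9792.
|(Parcel A ∪ Parcel B) ∖ Parcel C| = 30.0667 − 4.9792 = 25.09.

25.09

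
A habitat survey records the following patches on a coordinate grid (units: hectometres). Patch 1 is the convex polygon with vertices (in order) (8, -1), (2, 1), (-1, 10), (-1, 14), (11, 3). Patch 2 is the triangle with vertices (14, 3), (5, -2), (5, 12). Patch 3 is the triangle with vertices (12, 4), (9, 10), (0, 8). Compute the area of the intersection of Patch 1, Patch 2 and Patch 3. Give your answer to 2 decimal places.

4.02

The intersection is the polygon with vertices (5,8.5), (8.714,5.095), (5,6.333).
By the shoelace formula its area is 4.02.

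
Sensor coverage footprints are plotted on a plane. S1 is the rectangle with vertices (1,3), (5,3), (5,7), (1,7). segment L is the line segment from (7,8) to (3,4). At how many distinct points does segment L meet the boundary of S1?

1

The segment meets the boundary at (5,6).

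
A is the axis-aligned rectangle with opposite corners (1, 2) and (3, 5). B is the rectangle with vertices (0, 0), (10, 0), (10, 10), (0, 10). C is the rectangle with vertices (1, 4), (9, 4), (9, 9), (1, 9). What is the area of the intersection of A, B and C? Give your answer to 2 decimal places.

The intersection is the polygon with vertices (1,5), (3,5), (3,4), (1,4).
By the shoelace formula its area is 2.00.

2.00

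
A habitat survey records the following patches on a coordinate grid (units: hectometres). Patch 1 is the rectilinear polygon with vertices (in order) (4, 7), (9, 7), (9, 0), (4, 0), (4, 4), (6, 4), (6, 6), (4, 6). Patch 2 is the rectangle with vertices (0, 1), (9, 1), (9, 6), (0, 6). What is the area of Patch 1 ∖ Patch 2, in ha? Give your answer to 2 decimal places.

|Patch 1| = 31, |Patch 1∩Patch 2| = 21.
|Patch 1 ∖ Patch 2| = |Patch 1| − |Patch 1∩Patch 2| = 31 − 21 = 10.00.

10.00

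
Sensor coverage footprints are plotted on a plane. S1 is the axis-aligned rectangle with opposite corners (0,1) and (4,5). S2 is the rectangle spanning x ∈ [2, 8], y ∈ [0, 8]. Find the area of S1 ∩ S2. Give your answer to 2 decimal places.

8.00

|S1∩S2|: x∈[2,4], y∈[1,5] → 2·4 = 8.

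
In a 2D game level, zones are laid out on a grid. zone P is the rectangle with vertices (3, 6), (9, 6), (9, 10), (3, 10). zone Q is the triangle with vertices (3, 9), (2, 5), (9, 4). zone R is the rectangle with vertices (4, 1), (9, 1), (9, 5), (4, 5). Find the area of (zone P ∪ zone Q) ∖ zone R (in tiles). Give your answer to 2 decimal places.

30.49

|zone P ∪ zone Q| = 33.1.
|(zone P ∪ zone Q) ∩ zone R| = 2.6143.
|(zone P ∪ zone Q) ∖ zone R| = 33.1 − 2.6143 = 30.49.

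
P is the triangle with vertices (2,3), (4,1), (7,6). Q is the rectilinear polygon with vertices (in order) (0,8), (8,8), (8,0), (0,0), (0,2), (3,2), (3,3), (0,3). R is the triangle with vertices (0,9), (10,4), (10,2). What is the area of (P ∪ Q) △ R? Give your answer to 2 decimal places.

59.27

|P ∪ Q| = 61.5.
|(P ∪ Q) ∩ R| = 6.1143.
|(P ∪ Q) △ R| = 61.5 + 10 − 12.2286 = 59.27.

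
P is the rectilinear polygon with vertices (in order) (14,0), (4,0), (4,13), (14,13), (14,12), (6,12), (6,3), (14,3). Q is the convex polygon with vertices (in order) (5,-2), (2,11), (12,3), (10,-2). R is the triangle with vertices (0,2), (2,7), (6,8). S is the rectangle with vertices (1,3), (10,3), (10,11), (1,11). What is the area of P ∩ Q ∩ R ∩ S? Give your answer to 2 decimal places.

The intersection is the polygon with vertices (5.809,7.952), (5.889,7.889), (4,6), (4,7.5).
By the shoelace formula its area is 1.49.

1.49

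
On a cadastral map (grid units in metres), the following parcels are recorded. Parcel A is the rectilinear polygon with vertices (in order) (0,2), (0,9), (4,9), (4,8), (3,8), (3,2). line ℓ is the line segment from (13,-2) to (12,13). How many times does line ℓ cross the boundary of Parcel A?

0

The segment lies entirely outside Parcel A and never meets its boundary.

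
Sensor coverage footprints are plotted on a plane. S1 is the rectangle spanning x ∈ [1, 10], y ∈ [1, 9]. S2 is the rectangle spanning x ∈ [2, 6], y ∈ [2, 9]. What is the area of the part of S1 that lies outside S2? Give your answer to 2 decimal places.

|S1∩S2|: x∈[2,6], y∈[2,9] → 4·7 = 28.
|S1| = 72.
|S1 ∖ S2| = |S1| − |S1∩S2| = 72 − 28 = 44.00.

44.00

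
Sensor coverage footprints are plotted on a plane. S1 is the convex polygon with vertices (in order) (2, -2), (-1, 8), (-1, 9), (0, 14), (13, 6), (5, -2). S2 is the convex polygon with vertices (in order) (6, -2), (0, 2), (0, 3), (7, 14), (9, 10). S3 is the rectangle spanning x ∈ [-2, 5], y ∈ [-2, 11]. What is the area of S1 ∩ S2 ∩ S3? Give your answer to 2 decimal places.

31.93

The intersection is the polygon with vertices (5,10.857), (5,-1.333), (1,1.333), (0.34,3.534).
By the shoelace formula its area is 31.93.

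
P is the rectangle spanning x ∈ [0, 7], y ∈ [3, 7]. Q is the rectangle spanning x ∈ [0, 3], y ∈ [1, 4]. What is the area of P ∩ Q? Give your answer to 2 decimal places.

|P∩Q|: x∈[0,3], y∈[3,4] → 3·1 = 3.

3.00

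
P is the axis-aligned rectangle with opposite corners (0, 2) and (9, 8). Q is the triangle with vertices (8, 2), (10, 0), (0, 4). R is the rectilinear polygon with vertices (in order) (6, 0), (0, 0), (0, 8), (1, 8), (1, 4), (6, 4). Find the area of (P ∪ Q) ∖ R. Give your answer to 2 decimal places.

|P ∪ Q| = 57.
|(P ∪ Q) ∩ R| = 16.2.
|(P ∪ Q) ∖ R| = 57 − 16.2 = 40.80.

40.80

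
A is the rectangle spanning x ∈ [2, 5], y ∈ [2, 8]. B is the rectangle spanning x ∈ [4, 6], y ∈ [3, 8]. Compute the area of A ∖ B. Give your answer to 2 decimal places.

13.00

|A∩B|: x∈[4,5], y∈[3,8] → 1·5 = 5.
|A| = 18.
|A ∖ B| = |A| − |A∩B| = 18 − 5 = 13.00.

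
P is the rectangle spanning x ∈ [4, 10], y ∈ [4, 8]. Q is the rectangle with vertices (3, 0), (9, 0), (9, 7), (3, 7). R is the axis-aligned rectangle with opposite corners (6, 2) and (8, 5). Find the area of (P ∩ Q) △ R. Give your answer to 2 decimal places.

17.00

|P ∩ Q| = 15.
|(P ∩ Q) ∩ R| = 2.
|(P ∩ Q) △ R| = 15 + 6 − 4 = 17.00.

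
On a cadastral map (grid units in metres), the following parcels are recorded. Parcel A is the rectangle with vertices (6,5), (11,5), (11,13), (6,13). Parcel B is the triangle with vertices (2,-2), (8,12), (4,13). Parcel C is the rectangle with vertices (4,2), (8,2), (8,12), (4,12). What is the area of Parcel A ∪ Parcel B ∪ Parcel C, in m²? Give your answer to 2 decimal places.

By inclusion–exclusion:
Individual areas: |Parcel A| = 40, |Parcel B| = 31, |Parcel C| = 40.
|Parcel A∩Parcel B| = 5.1667.
|Parcel A∩Parcel C|: x∈[6,8], y∈[5,12] → 2·7 = 14.
|Parcel B∩Parcel C| = 18.6667.
|Parcel A∩Parcel B∩Parcel C| = 4.6667.
|Parcel A ∪ Parcel B ∪ Parcel C| = 111 − 37.8333 + 4.6667 = 77.83.

77.83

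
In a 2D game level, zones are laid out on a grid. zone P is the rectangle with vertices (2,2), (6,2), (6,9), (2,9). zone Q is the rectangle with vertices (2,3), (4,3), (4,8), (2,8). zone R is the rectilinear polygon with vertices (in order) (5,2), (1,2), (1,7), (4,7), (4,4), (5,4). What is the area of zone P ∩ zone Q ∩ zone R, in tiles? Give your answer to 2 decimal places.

The intersection is the polygon with vertices (4,4), (4,3), (2,3), (2,7), (4,7).
By the shoelace formula its area is 8.00.

8.00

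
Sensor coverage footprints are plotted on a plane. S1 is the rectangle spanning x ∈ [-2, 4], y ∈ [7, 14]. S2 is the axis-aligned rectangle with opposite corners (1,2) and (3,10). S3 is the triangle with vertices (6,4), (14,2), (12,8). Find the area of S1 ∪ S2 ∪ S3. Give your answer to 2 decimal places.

74.00

By inclusion–exclusion:
Individual areas: |S1| = 42, |S2| = 16, |S3| = 22.
|S1∩S2|: x∈[1,3], y∈[7,10] → 2·3 = 6.
|S1∩S3| = 0.
|S2∩S3| = 0.
|S1∩S2∩S3| = 0.
|S1 ∪ S2 ∪ S3| = 80 − 6 + 0 = 74.00.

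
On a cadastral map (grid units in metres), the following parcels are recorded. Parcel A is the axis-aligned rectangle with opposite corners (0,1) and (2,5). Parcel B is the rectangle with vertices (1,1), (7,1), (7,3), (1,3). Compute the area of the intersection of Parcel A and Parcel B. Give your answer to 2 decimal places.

|Parcel A∩Parcel B|: x∈[1,2], y∈[1,3] → 1·2 = 2.

2.00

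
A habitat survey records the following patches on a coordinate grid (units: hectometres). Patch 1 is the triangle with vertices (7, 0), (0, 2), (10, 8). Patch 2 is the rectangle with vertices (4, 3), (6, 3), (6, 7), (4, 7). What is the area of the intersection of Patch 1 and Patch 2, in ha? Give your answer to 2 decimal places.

4.00

The intersection is the polygon with vertices (6,5.6), (6,3), (4,3), (4,4.4).
By the shoelace formula its area is 4.00.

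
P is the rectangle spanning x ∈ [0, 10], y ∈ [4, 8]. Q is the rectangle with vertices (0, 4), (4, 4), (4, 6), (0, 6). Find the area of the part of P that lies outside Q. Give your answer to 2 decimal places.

|P∩Q|: x∈[0,4], y∈[4,6] → 4·2 = 8.
|P| = 40.
|P ∖ Q| = |P| − |P∩Q| = 40 − 8 = 32.00.

32.00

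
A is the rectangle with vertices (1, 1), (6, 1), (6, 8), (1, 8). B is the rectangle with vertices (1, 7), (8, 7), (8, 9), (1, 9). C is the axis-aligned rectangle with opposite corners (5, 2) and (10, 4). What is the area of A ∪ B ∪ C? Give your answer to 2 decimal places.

By inclusion–exclusion:
Individual areas: |A| = 35, |B| = 14, |C| = 10.
|A∩B|: x∈[1,6], y∈[7,8] → 5·1 = 5.
|A∩C|: x∈[5,6], y∈[2,4] → 1·2 = 2.
|B∩C| = 0 (no overlap).
|A∩B∩C| = 0.
|A ∪ B ∪ C| = 59 − 7 + 0 = 52.00.

52.00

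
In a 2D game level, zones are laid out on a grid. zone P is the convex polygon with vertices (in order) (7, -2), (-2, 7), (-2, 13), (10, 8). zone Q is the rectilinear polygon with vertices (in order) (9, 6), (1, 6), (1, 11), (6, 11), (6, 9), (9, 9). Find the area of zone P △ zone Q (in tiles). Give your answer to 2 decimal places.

|zone P| = 94.5, |zone Q| = 34, |zone P∩zone Q| = 31.4583.
|zone P △ zone Q| = |zone P| + |zone Q| − 2·|zone P∩zone Q| = 94.5 + 34 − 62.9167 = 65.58.

65.58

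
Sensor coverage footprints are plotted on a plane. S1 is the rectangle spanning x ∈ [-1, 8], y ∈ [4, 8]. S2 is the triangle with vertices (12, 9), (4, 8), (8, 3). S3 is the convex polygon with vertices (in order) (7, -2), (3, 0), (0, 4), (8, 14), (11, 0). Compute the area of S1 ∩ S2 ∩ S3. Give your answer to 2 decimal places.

9.60

The intersection is the polygon with vertices (8,4), (7.2,4), (4,8), (8,8).
By the shoelace formula its area is 9.60.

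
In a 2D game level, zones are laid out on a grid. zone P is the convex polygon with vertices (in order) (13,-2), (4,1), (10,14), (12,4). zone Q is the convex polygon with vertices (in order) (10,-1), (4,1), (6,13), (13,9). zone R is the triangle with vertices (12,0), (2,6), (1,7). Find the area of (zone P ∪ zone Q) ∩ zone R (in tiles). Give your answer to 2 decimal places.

1.00

The region (zone P ∪ zone Q) ∩ zone R is the polygon with vertices (4.616,4.699), (12,0), (4.576,4.455).
By the shoelace formula its area is 1.00.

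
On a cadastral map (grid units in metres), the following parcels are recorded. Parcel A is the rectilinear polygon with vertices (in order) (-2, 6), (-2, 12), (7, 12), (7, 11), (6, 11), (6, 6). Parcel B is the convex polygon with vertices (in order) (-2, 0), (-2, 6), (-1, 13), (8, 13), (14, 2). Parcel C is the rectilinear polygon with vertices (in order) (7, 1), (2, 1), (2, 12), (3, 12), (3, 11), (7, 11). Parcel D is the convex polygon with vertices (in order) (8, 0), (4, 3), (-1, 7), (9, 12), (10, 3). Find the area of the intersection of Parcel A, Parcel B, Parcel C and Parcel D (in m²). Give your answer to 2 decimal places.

14.00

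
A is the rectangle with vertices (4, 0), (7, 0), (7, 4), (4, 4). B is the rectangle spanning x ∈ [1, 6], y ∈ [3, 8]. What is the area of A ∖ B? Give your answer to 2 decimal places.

|A∩B|: x∈[4,6], y∈[3,4] → 2·1 = 2.
|A| = 12.
|A ∖ B| = |A| − |A∩B| = 12 − 2 = 10.00.

10.00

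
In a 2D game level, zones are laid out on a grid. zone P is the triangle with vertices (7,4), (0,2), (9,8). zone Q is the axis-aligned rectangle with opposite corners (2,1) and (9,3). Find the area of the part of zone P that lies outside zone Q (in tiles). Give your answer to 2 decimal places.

|zone P| = 12, |zone P∩zone Q| = 0.3214.
|zone P ∖ zone Q| = |zone P| − |zone P∩zone Q| = 12 − 0.3214 = 11.68.

11.68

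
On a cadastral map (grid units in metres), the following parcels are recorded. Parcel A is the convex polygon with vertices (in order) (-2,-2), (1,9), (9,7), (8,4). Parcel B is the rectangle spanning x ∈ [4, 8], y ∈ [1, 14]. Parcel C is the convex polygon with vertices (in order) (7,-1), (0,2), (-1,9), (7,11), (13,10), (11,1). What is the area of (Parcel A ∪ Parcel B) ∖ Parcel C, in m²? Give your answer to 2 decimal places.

22.63

|Parcel A ∪ Parcel B| = 91.2.
|(Parcel A ∪ Parcel B) ∩ Parcel C| = 68.5681.
|(Parcel A ∪ Parcel B) ∖ Parcel C| = 91.2 − 68.5681 = 22.63.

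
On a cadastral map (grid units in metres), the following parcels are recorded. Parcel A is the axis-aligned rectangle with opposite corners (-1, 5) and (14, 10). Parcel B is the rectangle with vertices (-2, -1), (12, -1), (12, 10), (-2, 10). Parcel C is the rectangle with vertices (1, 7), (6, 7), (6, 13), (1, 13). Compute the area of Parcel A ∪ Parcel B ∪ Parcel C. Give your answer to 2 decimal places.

By inclusion–exclusion:
Individual areas: |Parcel A| = 75, |Parcel B| = 154, |Parcel C| = 30.
|Parcel A∩Parcel B|: x∈[-1,12], y∈[5,10] → 13·5 = 65.
|Parcel A∩Parcel C|: x∈[1,6], y∈[7,10] → 5·3 = 15.
|Parcel B∩Parcel C|: x∈[1,6], y∈[7,10] → 5·3 = 15.
|Parcel A∩Parcel B∩Parcel C| = 15.
|Parcel A ∪ Parcel B ∪ Parcel C| = 259 − 95 + 15 = 179.00.

179.00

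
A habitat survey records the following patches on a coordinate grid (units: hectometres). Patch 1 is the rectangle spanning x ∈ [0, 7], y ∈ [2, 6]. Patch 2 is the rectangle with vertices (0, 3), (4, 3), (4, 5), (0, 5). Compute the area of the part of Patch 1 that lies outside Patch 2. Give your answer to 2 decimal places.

|Patch 1∩Patch 2|: x∈[0,4], y∈[3,5] → 4·2 = 8.
|Patch 1| = 28.
|Patch 1 ∖ Patch 2| = |Patch 1| − |Patch 1∩Patch 2| = 28 − 8 = 20.00.

20.00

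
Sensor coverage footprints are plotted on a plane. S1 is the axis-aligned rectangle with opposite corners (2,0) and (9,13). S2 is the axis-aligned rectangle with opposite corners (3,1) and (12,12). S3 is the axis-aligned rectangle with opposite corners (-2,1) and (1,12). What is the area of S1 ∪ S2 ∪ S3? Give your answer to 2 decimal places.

157.00

By inclusion–exclusion:
Individual areas: |S1| = 91, |S2| = 99, |S3| = 33.
|S1∩S2|: x∈[3,9], y∈[1,12] → 6·11 = 66.
|S1∩S3| = 0 (no overlap).
|S2∩S3| = 0 (no overlap).
|S1∩S2∩S3| = 0.
|S1 ∪ S2 ∪ S3| = 223 − 66 + 0 = 157.00.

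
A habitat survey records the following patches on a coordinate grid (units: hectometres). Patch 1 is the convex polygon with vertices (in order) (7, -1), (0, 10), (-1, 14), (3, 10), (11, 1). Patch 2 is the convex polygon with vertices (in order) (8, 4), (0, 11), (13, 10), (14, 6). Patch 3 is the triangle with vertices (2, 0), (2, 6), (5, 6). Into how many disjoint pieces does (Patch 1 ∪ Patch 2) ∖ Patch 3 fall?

1

(Patch 1 ∪ Patch 2) ∖ Patch 3 is a single connected region.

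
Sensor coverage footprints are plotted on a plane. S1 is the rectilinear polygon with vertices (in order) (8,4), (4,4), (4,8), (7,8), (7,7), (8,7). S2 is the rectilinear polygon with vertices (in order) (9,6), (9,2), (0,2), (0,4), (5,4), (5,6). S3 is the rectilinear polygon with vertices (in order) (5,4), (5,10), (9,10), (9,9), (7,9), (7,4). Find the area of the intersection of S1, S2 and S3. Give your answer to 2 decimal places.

The intersection is the polygon with vertices (5,6), (7,6), (7,4), (5,4).
By the shoelace formula its area is 4.00.

4.00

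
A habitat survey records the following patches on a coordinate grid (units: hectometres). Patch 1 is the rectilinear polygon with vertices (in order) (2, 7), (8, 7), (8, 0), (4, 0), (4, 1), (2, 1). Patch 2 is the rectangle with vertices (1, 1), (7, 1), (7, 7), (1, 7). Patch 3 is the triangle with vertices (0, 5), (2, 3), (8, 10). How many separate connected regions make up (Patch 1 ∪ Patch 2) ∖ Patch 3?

(Patch 1 ∪ Patch 2) ∖ Patch 3 splits into 2 disjoint pieces (area 35.6429, area 1.5125).

2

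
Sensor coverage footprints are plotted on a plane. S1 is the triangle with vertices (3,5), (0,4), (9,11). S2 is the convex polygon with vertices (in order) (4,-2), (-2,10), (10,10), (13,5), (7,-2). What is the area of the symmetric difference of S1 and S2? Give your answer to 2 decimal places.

110.06

|S1| = 6, |S2| = 115.5, |S1∩S2| = 5.72.
|S1 △ S2| = |S1| + |S2| − 2·|S1∩S2| = 6 + 115.5 − 11.44 = 110.06.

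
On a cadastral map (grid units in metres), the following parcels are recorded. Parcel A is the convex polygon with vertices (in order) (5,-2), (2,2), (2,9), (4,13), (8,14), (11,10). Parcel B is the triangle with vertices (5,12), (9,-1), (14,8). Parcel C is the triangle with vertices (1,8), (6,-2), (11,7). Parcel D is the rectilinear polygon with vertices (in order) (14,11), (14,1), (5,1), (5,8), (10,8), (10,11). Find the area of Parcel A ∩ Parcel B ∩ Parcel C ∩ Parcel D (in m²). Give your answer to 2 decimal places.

The intersection is the polygon with vertices (9.571,7.143), (7.667,3.333), (6.397,7.46).
By the shoelace formula its area is 6.35.

6.35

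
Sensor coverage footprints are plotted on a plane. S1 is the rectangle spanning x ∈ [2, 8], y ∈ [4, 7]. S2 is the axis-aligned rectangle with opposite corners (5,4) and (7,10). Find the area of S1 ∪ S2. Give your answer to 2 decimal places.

By inclusion–exclusion:
Individual areas: |S1| = 18, |S2| = 12.
|S1∩S2|: x∈[5,7], y∈[4,7] → 2·3 = 6.
|S1 ∪ S2| = 30 − 6 = 24.00.

24.00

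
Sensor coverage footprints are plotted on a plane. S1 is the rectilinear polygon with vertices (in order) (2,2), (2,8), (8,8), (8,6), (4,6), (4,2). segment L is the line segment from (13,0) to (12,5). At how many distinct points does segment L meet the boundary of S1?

0

The segment lies entirely outside S1 and never meets its boundary.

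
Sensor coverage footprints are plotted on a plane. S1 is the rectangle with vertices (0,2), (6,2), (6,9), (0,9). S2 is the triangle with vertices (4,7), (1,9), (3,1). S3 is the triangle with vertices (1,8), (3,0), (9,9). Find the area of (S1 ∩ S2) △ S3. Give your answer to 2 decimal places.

|S1 ∩ S2| = 9.7917.
|(S1 ∩ S2) ∩ S3| = 9.2813.
|(S1 ∩ S2) △ S3| = 9.7917 + 33 − 18.5626 = 24.23.

24.23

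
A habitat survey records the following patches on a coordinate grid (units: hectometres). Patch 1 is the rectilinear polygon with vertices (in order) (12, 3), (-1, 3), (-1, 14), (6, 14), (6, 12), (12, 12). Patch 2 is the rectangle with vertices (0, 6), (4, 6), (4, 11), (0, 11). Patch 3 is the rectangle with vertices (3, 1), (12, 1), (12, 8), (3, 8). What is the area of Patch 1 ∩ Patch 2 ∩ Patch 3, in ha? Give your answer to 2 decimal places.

2.00

The intersection is the polygon with vertices (4,6), (3,6), (3,8), (4,8).
By the shoelace formula its area is 2.00.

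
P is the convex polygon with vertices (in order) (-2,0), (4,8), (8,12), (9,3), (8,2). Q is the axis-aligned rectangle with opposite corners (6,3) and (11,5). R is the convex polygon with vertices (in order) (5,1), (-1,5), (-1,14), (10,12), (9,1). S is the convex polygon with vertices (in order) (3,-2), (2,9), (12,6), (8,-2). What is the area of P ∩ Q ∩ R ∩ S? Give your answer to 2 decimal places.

The intersection is the polygon with vertices (6,5), (8.778,5), (9,3), (6,3).
By the shoelace formula its area is 5.78.

5.78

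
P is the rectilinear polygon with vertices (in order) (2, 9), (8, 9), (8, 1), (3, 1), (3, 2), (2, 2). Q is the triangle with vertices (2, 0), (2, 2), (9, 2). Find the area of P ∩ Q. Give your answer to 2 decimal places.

4.11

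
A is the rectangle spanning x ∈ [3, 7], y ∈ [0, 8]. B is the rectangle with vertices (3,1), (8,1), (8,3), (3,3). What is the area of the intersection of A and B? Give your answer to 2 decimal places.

|A∩B|: x∈[3,7], y∈[1,3] → 4·2 = 8.

8.00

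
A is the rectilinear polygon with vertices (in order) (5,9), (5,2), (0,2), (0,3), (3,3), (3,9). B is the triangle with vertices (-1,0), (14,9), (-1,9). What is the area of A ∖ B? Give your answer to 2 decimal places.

2.13

|A| = 17, |A∩B| = 14.8667.
|A ∖ B| = |A| − |A∩B| = 17 − 14.8667 = 2.13.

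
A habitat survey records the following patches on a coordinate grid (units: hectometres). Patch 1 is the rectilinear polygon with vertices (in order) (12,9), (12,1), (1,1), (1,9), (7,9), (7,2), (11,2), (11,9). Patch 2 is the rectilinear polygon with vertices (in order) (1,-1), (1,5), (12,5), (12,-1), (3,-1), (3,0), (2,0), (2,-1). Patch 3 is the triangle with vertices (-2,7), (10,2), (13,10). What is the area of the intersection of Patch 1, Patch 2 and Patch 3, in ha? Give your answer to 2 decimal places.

3.70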